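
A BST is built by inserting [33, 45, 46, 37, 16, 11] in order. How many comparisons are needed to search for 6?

Search path for 6: 33 -> 16 -> 11
Found: False
Comparisons: 3


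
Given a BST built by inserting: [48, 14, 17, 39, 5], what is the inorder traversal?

Tree insertion order: [48, 14, 17, 39, 5]
Tree (level-order array): [48, 14, None, 5, 17, None, None, None, 39]
Inorder traversal: [5, 14, 17, 39, 48]


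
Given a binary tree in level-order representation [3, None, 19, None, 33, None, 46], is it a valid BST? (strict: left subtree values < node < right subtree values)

Level-order array: [3, None, 19, None, 33, None, 46]
Validate using subtree bounds (lo, hi): at each node, require lo < value < hi,
then recurse left with hi=value and right with lo=value.
Preorder trace (stopping at first violation):
  at node 3 with bounds (-inf, +inf): OK
  at node 19 with bounds (3, +inf): OK
  at node 33 with bounds (19, +inf): OK
  at node 46 with bounds (33, +inf): OK
No violation found at any node.
Result: Valid BST


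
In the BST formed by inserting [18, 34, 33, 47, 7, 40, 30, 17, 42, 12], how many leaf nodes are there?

Tree built from: [18, 34, 33, 47, 7, 40, 30, 17, 42, 12]
Tree (level-order array): [18, 7, 34, None, 17, 33, 47, 12, None, 30, None, 40, None, None, None, None, None, None, 42]
Rule: A leaf has 0 children.
Per-node child counts:
  node 18: 2 child(ren)
  node 7: 1 child(ren)
  node 17: 1 child(ren)
  node 12: 0 child(ren)
  node 34: 2 child(ren)
  node 33: 1 child(ren)
  node 30: 0 child(ren)
  node 47: 1 child(ren)
  node 40: 1 child(ren)
  node 42: 0 child(ren)
Matching nodes: [12, 30, 42]
Count of leaf nodes: 3


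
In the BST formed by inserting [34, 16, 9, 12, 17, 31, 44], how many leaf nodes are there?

Tree built from: [34, 16, 9, 12, 17, 31, 44]
Tree (level-order array): [34, 16, 44, 9, 17, None, None, None, 12, None, 31]
Rule: A leaf has 0 children.
Per-node child counts:
  node 34: 2 child(ren)
  node 16: 2 child(ren)
  node 9: 1 child(ren)
  node 12: 0 child(ren)
  node 17: 1 child(ren)
  node 31: 0 child(ren)
  node 44: 0 child(ren)
Matching nodes: [12, 31, 44]
Count of leaf nodes: 3


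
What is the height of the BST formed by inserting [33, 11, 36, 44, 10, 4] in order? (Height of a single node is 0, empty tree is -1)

Insertion order: [33, 11, 36, 44, 10, 4]
Tree (level-order array): [33, 11, 36, 10, None, None, 44, 4]
Compute height bottom-up (empty subtree = -1):
  height(4) = 1 + max(-1, -1) = 0
  height(10) = 1 + max(0, -1) = 1
  height(11) = 1 + max(1, -1) = 2
  height(44) = 1 + max(-1, -1) = 0
  height(36) = 1 + max(-1, 0) = 1
  height(33) = 1 + max(2, 1) = 3
Height = 3


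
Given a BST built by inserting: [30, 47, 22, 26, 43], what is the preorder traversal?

Tree insertion order: [30, 47, 22, 26, 43]
Tree (level-order array): [30, 22, 47, None, 26, 43]
Preorder traversal: [30, 22, 26, 47, 43]


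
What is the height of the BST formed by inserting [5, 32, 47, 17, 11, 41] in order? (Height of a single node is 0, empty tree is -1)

Insertion order: [5, 32, 47, 17, 11, 41]
Tree (level-order array): [5, None, 32, 17, 47, 11, None, 41]
Compute height bottom-up (empty subtree = -1):
  height(11) = 1 + max(-1, -1) = 0
  height(17) = 1 + max(0, -1) = 1
  height(41) = 1 + max(-1, -1) = 0
  height(47) = 1 + max(0, -1) = 1
  height(32) = 1 + max(1, 1) = 2
  height(5) = 1 + max(-1, 2) = 3
Height = 3


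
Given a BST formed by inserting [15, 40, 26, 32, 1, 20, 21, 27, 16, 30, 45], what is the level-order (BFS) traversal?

Tree insertion order: [15, 40, 26, 32, 1, 20, 21, 27, 16, 30, 45]
Tree (level-order array): [15, 1, 40, None, None, 26, 45, 20, 32, None, None, 16, 21, 27, None, None, None, None, None, None, 30]
BFS from the root, enqueuing left then right child of each popped node:
  queue [15] -> pop 15, enqueue [1, 40], visited so far: [15]
  queue [1, 40] -> pop 1, enqueue [none], visited so far: [15, 1]
  queue [40] -> pop 40, enqueue [26, 45], visited so far: [15, 1, 40]
  queue [26, 45] -> pop 26, enqueue [20, 32], visited so far: [15, 1, 40, 26]
  queue [45, 20, 32] -> pop 45, enqueue [none], visited so far: [15, 1, 40, 26, 45]
  queue [20, 32] -> pop 20, enqueue [16, 21], visited so far: [15, 1, 40, 26, 45, 20]
  queue [32, 16, 21] -> pop 32, enqueue [27], visited so far: [15, 1, 40, 26, 45, 20, 32]
  queue [16, 21, 27] -> pop 16, enqueue [none], visited so far: [15, 1, 40, 26, 45, 20, 32, 16]
  queue [21, 27] -> pop 21, enqueue [none], visited so far: [15, 1, 40, 26, 45, 20, 32, 16, 21]
  queue [27] -> pop 27, enqueue [30], visited so far: [15, 1, 40, 26, 45, 20, 32, 16, 21, 27]
  queue [30] -> pop 30, enqueue [none], visited so far: [15, 1, 40, 26, 45, 20, 32, 16, 21, 27, 30]
Result: [15, 1, 40, 26, 45, 20, 32, 16, 21, 27, 30]


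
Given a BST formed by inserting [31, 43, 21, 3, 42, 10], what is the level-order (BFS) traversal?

Tree insertion order: [31, 43, 21, 3, 42, 10]
Tree (level-order array): [31, 21, 43, 3, None, 42, None, None, 10]
BFS from the root, enqueuing left then right child of each popped node:
  queue [31] -> pop 31, enqueue [21, 43], visited so far: [31]
  queue [21, 43] -> pop 21, enqueue [3], visited so far: [31, 21]
  queue [43, 3] -> pop 43, enqueue [42], visited so far: [31, 21, 43]
  queue [3, 42] -> pop 3, enqueue [10], visited so far: [31, 21, 43, 3]
  queue [42, 10] -> pop 42, enqueue [none], visited so far: [31, 21, 43, 3, 42]
  queue [10] -> pop 10, enqueue [none], visited so far: [31, 21, 43, 3, 42, 10]
Result: [31, 21, 43, 3, 42, 10]


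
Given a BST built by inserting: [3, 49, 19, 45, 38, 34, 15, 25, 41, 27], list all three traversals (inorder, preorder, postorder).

Tree insertion order: [3, 49, 19, 45, 38, 34, 15, 25, 41, 27]
Tree (level-order array): [3, None, 49, 19, None, 15, 45, None, None, 38, None, 34, 41, 25, None, None, None, None, 27]
Inorder (L, root, R): [3, 15, 19, 25, 27, 34, 38, 41, 45, 49]
Preorder (root, L, R): [3, 49, 19, 15, 45, 38, 34, 25, 27, 41]
Postorder (L, R, root): [15, 27, 25, 34, 41, 38, 45, 19, 49, 3]


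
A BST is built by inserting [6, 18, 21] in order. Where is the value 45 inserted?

Starting tree (level order): [6, None, 18, None, 21]
Insertion path: 6 -> 18 -> 21
Result: insert 45 as right child of 21
Final tree (level order): [6, None, 18, None, 21, None, 45]


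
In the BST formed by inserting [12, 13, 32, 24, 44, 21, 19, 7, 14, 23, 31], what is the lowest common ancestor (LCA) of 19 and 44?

Tree insertion order: [12, 13, 32, 24, 44, 21, 19, 7, 14, 23, 31]
Tree (level-order array): [12, 7, 13, None, None, None, 32, 24, 44, 21, 31, None, None, 19, 23, None, None, 14]
In a BST, the LCA of p=19, q=44 is the first node v on the
root-to-leaf path with p <= v <= q (go left if both < v, right if both > v).
Walk from root:
  at 12: both 19 and 44 > 12, go right
  at 13: both 19 and 44 > 13, go right
  at 32: 19 <= 32 <= 44, this is the LCA
LCA = 32


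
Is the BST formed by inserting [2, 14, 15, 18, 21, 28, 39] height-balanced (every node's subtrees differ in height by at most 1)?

Tree (level-order array): [2, None, 14, None, 15, None, 18, None, 21, None, 28, None, 39]
Definition: a tree is height-balanced if, at every node, |h(left) - h(right)| <= 1 (empty subtree has height -1).
Bottom-up per-node check:
  node 39: h_left=-1, h_right=-1, diff=0 [OK], height=0
  node 28: h_left=-1, h_right=0, diff=1 [OK], height=1
  node 21: h_left=-1, h_right=1, diff=2 [FAIL (|-1-1|=2 > 1)], height=2
  node 18: h_left=-1, h_right=2, diff=3 [FAIL (|-1-2|=3 > 1)], height=3
  node 15: h_left=-1, h_right=3, diff=4 [FAIL (|-1-3|=4 > 1)], height=4
  node 14: h_left=-1, h_right=4, diff=5 [FAIL (|-1-4|=5 > 1)], height=5
  node 2: h_left=-1, h_right=5, diff=6 [FAIL (|-1-5|=6 > 1)], height=6
Node 21 violates the condition: |-1 - 1| = 2 > 1.
Result: Not balanced


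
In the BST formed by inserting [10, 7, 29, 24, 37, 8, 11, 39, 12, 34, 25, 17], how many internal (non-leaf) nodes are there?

Tree built from: [10, 7, 29, 24, 37, 8, 11, 39, 12, 34, 25, 17]
Tree (level-order array): [10, 7, 29, None, 8, 24, 37, None, None, 11, 25, 34, 39, None, 12, None, None, None, None, None, None, None, 17]
Rule: An internal node has at least one child.
Per-node child counts:
  node 10: 2 child(ren)
  node 7: 1 child(ren)
  node 8: 0 child(ren)
  node 29: 2 child(ren)
  node 24: 2 child(ren)
  node 11: 1 child(ren)
  node 12: 1 child(ren)
  node 17: 0 child(ren)
  node 25: 0 child(ren)
  node 37: 2 child(ren)
  node 34: 0 child(ren)
  node 39: 0 child(ren)
Matching nodes: [10, 7, 29, 24, 11, 12, 37]
Count of internal (non-leaf) nodes: 7


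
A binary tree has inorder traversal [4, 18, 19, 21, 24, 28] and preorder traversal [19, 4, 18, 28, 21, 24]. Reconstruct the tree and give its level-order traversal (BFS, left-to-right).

Inorder:  [4, 18, 19, 21, 24, 28]
Preorder: [19, 4, 18, 28, 21, 24]
Algorithm: preorder visits root first, so consume preorder in order;
for each root, split the current inorder slice at that value into
left-subtree inorder and right-subtree inorder, then recurse.
Recursive splits:
  root=19; inorder splits into left=[4, 18], right=[21, 24, 28]
  root=4; inorder splits into left=[], right=[18]
  root=18; inorder splits into left=[], right=[]
  root=28; inorder splits into left=[21, 24], right=[]
  root=21; inorder splits into left=[], right=[24]
  root=24; inorder splits into left=[], right=[]
Reconstructed level-order: [19, 4, 28, 18, 21, 24]


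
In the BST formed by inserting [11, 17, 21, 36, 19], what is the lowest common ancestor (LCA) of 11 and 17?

Tree insertion order: [11, 17, 21, 36, 19]
Tree (level-order array): [11, None, 17, None, 21, 19, 36]
In a BST, the LCA of p=11, q=17 is the first node v on the
root-to-leaf path with p <= v <= q (go left if both < v, right if both > v).
Walk from root:
  at 11: 11 <= 11 <= 17, this is the LCA
LCA = 11


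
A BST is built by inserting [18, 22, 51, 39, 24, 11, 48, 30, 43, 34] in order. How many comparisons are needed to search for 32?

Search path for 32: 18 -> 22 -> 51 -> 39 -> 24 -> 30 -> 34
Found: False
Comparisons: 7


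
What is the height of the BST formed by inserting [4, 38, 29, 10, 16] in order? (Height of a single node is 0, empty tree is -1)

Insertion order: [4, 38, 29, 10, 16]
Tree (level-order array): [4, None, 38, 29, None, 10, None, None, 16]
Compute height bottom-up (empty subtree = -1):
  height(16) = 1 + max(-1, -1) = 0
  height(10) = 1 + max(-1, 0) = 1
  height(29) = 1 + max(1, -1) = 2
  height(38) = 1 + max(2, -1) = 3
  height(4) = 1 + max(-1, 3) = 4
Height = 4


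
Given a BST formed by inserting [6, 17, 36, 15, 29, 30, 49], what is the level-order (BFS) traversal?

Tree insertion order: [6, 17, 36, 15, 29, 30, 49]
Tree (level-order array): [6, None, 17, 15, 36, None, None, 29, 49, None, 30]
BFS from the root, enqueuing left then right child of each popped node:
  queue [6] -> pop 6, enqueue [17], visited so far: [6]
  queue [17] -> pop 17, enqueue [15, 36], visited so far: [6, 17]
  queue [15, 36] -> pop 15, enqueue [none], visited so far: [6, 17, 15]
  queue [36] -> pop 36, enqueue [29, 49], visited so far: [6, 17, 15, 36]
  queue [29, 49] -> pop 29, enqueue [30], visited so far: [6, 17, 15, 36, 29]
  queue [49, 30] -> pop 49, enqueue [none], visited so far: [6, 17, 15, 36, 29, 49]
  queue [30] -> pop 30, enqueue [none], visited so far: [6, 17, 15, 36, 29, 49, 30]
Result: [6, 17, 15, 36, 29, 49, 30]


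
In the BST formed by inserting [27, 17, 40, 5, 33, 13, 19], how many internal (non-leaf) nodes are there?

Tree built from: [27, 17, 40, 5, 33, 13, 19]
Tree (level-order array): [27, 17, 40, 5, 19, 33, None, None, 13]
Rule: An internal node has at least one child.
Per-node child counts:
  node 27: 2 child(ren)
  node 17: 2 child(ren)
  node 5: 1 child(ren)
  node 13: 0 child(ren)
  node 19: 0 child(ren)
  node 40: 1 child(ren)
  node 33: 0 child(ren)
Matching nodes: [27, 17, 5, 40]
Count of internal (non-leaf) nodes: 4


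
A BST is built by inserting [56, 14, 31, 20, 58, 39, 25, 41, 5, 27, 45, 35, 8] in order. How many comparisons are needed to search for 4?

Search path for 4: 56 -> 14 -> 5
Found: False
Comparisons: 3


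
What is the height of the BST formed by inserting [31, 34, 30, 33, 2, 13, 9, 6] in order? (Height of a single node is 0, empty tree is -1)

Insertion order: [31, 34, 30, 33, 2, 13, 9, 6]
Tree (level-order array): [31, 30, 34, 2, None, 33, None, None, 13, None, None, 9, None, 6]
Compute height bottom-up (empty subtree = -1):
  height(6) = 1 + max(-1, -1) = 0
  height(9) = 1 + max(0, -1) = 1
  height(13) = 1 + max(1, -1) = 2
  height(2) = 1 + max(-1, 2) = 3
  height(30) = 1 + max(3, -1) = 4
  height(33) = 1 + max(-1, -1) = 0
  height(34) = 1 + max(0, -1) = 1
  height(31) = 1 + max(4, 1) = 5
Height = 5


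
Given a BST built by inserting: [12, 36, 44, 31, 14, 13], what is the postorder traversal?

Tree insertion order: [12, 36, 44, 31, 14, 13]
Tree (level-order array): [12, None, 36, 31, 44, 14, None, None, None, 13]
Postorder traversal: [13, 14, 31, 44, 36, 12]


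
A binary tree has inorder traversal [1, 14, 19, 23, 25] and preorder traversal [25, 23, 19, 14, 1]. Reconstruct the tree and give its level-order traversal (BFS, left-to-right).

Inorder:  [1, 14, 19, 23, 25]
Preorder: [25, 23, 19, 14, 1]
Algorithm: preorder visits root first, so consume preorder in order;
for each root, split the current inorder slice at that value into
left-subtree inorder and right-subtree inorder, then recurse.
Recursive splits:
  root=25; inorder splits into left=[1, 14, 19, 23], right=[]
  root=23; inorder splits into left=[1, 14, 19], right=[]
  root=19; inorder splits into left=[1, 14], right=[]
  root=14; inorder splits into left=[1], right=[]
  root=1; inorder splits into left=[], right=[]
Reconstructed level-order: [25, 23, 19, 14, 1]


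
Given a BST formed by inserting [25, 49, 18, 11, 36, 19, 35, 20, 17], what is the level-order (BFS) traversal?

Tree insertion order: [25, 49, 18, 11, 36, 19, 35, 20, 17]
Tree (level-order array): [25, 18, 49, 11, 19, 36, None, None, 17, None, 20, 35]
BFS from the root, enqueuing left then right child of each popped node:
  queue [25] -> pop 25, enqueue [18, 49], visited so far: [25]
  queue [18, 49] -> pop 18, enqueue [11, 19], visited so far: [25, 18]
  queue [49, 11, 19] -> pop 49, enqueue [36], visited so far: [25, 18, 49]
  queue [11, 19, 36] -> pop 11, enqueue [17], visited so far: [25, 18, 49, 11]
  queue [19, 36, 17] -> pop 19, enqueue [20], visited so far: [25, 18, 49, 11, 19]
  queue [36, 17, 20] -> pop 36, enqueue [35], visited so far: [25, 18, 49, 11, 19, 36]
  queue [17, 20, 35] -> pop 17, enqueue [none], visited so far: [25, 18, 49, 11, 19, 36, 17]
  queue [20, 35] -> pop 20, enqueue [none], visited so far: [25, 18, 49, 11, 19, 36, 17, 20]
  queue [35] -> pop 35, enqueue [none], visited so far: [25, 18, 49, 11, 19, 36, 17, 20, 35]
Result: [25, 18, 49, 11, 19, 36, 17, 20, 35]


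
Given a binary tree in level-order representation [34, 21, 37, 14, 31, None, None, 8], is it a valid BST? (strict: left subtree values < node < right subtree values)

Level-order array: [34, 21, 37, 14, 31, None, None, 8]
Validate using subtree bounds (lo, hi): at each node, require lo < value < hi,
then recurse left with hi=value and right with lo=value.
Preorder trace (stopping at first violation):
  at node 34 with bounds (-inf, +inf): OK
  at node 21 with bounds (-inf, 34): OK
  at node 14 with bounds (-inf, 21): OK
  at node 8 with bounds (-inf, 14): OK
  at node 31 with bounds (21, 34): OK
  at node 37 with bounds (34, +inf): OK
No violation found at any node.
Result: Valid BST


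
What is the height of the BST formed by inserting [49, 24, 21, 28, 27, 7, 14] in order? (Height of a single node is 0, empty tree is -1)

Insertion order: [49, 24, 21, 28, 27, 7, 14]
Tree (level-order array): [49, 24, None, 21, 28, 7, None, 27, None, None, 14]
Compute height bottom-up (empty subtree = -1):
  height(14) = 1 + max(-1, -1) = 0
  height(7) = 1 + max(-1, 0) = 1
  height(21) = 1 + max(1, -1) = 2
  height(27) = 1 + max(-1, -1) = 0
  height(28) = 1 + max(0, -1) = 1
  height(24) = 1 + max(2, 1) = 3
  height(49) = 1 + max(3, -1) = 4
Height = 4


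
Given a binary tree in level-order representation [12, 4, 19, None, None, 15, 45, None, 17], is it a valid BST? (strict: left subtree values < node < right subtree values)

Level-order array: [12, 4, 19, None, None, 15, 45, None, 17]
Validate using subtree bounds (lo, hi): at each node, require lo < value < hi,
then recurse left with hi=value and right with lo=value.
Preorder trace (stopping at first violation):
  at node 12 with bounds (-inf, +inf): OK
  at node 4 with bounds (-inf, 12): OK
  at node 19 with bounds (12, +inf): OK
  at node 15 with bounds (12, 19): OK
  at node 17 with bounds (15, 19): OK
  at node 45 with bounds (19, +inf): OK
No violation found at any node.
Result: Valid BST


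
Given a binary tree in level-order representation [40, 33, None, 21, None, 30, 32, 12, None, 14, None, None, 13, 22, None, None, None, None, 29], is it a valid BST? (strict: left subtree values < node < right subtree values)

Level-order array: [40, 33, None, 21, None, 30, 32, 12, None, 14, None, None, 13, 22, None, None, None, None, 29]
Validate using subtree bounds (lo, hi): at each node, require lo < value < hi,
then recurse left with hi=value and right with lo=value.
Preorder trace (stopping at first violation):
  at node 40 with bounds (-inf, +inf): OK
  at node 33 with bounds (-inf, 40): OK
  at node 21 with bounds (-inf, 33): OK
  at node 30 with bounds (-inf, 21): VIOLATION
Node 30 violates its bound: not (-inf < 30 < 21).
Result: Not a valid BST


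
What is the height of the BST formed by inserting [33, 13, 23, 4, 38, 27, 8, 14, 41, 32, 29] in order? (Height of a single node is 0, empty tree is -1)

Insertion order: [33, 13, 23, 4, 38, 27, 8, 14, 41, 32, 29]
Tree (level-order array): [33, 13, 38, 4, 23, None, 41, None, 8, 14, 27, None, None, None, None, None, None, None, 32, 29]
Compute height bottom-up (empty subtree = -1):
  height(8) = 1 + max(-1, -1) = 0
  height(4) = 1 + max(-1, 0) = 1
  height(14) = 1 + max(-1, -1) = 0
  height(29) = 1 + max(-1, -1) = 0
  height(32) = 1 + max(0, -1) = 1
  height(27) = 1 + max(-1, 1) = 2
  height(23) = 1 + max(0, 2) = 3
  height(13) = 1 + max(1, 3) = 4
  height(41) = 1 + max(-1, -1) = 0
  height(38) = 1 + max(-1, 0) = 1
  height(33) = 1 + max(4, 1) = 5
Height = 5


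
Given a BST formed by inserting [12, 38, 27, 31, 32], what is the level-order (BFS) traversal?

Tree insertion order: [12, 38, 27, 31, 32]
Tree (level-order array): [12, None, 38, 27, None, None, 31, None, 32]
BFS from the root, enqueuing left then right child of each popped node:
  queue [12] -> pop 12, enqueue [38], visited so far: [12]
  queue [38] -> pop 38, enqueue [27], visited so far: [12, 38]
  queue [27] -> pop 27, enqueue [31], visited so far: [12, 38, 27]
  queue [31] -> pop 31, enqueue [32], visited so far: [12, 38, 27, 31]
  queue [32] -> pop 32, enqueue [none], visited so far: [12, 38, 27, 31, 32]
Result: [12, 38, 27, 31, 32]


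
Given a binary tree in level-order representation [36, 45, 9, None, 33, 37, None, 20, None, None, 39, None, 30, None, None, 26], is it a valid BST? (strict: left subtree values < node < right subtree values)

Level-order array: [36, 45, 9, None, 33, 37, None, 20, None, None, 39, None, 30, None, None, 26]
Validate using subtree bounds (lo, hi): at each node, require lo < value < hi,
then recurse left with hi=value and right with lo=value.
Preorder trace (stopping at first violation):
  at node 36 with bounds (-inf, +inf): OK
  at node 45 with bounds (-inf, 36): VIOLATION
Node 45 violates its bound: not (-inf < 45 < 36).
Result: Not a valid BST


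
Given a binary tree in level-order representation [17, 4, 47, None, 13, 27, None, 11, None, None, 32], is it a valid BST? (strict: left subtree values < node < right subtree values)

Level-order array: [17, 4, 47, None, 13, 27, None, 11, None, None, 32]
Validate using subtree bounds (lo, hi): at each node, require lo < value < hi,
then recurse left with hi=value and right with lo=value.
Preorder trace (stopping at first violation):
  at node 17 with bounds (-inf, +inf): OK
  at node 4 with bounds (-inf, 17): OK
  at node 13 with bounds (4, 17): OK
  at node 11 with bounds (4, 13): OK
  at node 47 with bounds (17, +inf): OK
  at node 27 with bounds (17, 47): OK
  at node 32 with bounds (27, 47): OK
No violation found at any node.
Result: Valid BST


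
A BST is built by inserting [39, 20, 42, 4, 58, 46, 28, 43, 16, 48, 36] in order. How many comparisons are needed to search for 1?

Search path for 1: 39 -> 20 -> 4
Found: False
Comparisons: 3


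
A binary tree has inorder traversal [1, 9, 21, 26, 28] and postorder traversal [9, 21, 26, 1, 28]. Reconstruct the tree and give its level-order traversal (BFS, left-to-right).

Inorder:   [1, 9, 21, 26, 28]
Postorder: [9, 21, 26, 1, 28]
Algorithm: postorder visits root last, so walk postorder right-to-left;
each value is the root of the current inorder slice — split it at that
value, recurse on the right subtree first, then the left.
Recursive splits:
  root=28; inorder splits into left=[1, 9, 21, 26], right=[]
  root=1; inorder splits into left=[], right=[9, 21, 26]
  root=26; inorder splits into left=[9, 21], right=[]
  root=21; inorder splits into left=[9], right=[]
  root=9; inorder splits into left=[], right=[]
Reconstructed level-order: [28, 1, 26, 21, 9]


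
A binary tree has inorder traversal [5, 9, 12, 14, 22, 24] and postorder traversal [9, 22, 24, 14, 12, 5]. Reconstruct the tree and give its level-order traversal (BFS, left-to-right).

Inorder:   [5, 9, 12, 14, 22, 24]
Postorder: [9, 22, 24, 14, 12, 5]
Algorithm: postorder visits root last, so walk postorder right-to-left;
each value is the root of the current inorder slice — split it at that
value, recurse on the right subtree first, then the left.
Recursive splits:
  root=5; inorder splits into left=[], right=[9, 12, 14, 22, 24]
  root=12; inorder splits into left=[9], right=[14, 22, 24]
  root=14; inorder splits into left=[], right=[22, 24]
  root=24; inorder splits into left=[22], right=[]
  root=22; inorder splits into left=[], right=[]
  root=9; inorder splits into left=[], right=[]
Reconstructed level-order: [5, 12, 9, 14, 24, 22]


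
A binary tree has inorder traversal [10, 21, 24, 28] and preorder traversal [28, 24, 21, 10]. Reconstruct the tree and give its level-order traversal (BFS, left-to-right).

Inorder:  [10, 21, 24, 28]
Preorder: [28, 24, 21, 10]
Algorithm: preorder visits root first, so consume preorder in order;
for each root, split the current inorder slice at that value into
left-subtree inorder and right-subtree inorder, then recurse.
Recursive splits:
  root=28; inorder splits into left=[10, 21, 24], right=[]
  root=24; inorder splits into left=[10, 21], right=[]
  root=21; inorder splits into left=[10], right=[]
  root=10; inorder splits into left=[], right=[]
Reconstructed level-order: [28, 24, 21, 10]


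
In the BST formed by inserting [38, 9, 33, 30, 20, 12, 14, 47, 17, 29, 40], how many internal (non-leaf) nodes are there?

Tree built from: [38, 9, 33, 30, 20, 12, 14, 47, 17, 29, 40]
Tree (level-order array): [38, 9, 47, None, 33, 40, None, 30, None, None, None, 20, None, 12, 29, None, 14, None, None, None, 17]
Rule: An internal node has at least one child.
Per-node child counts:
  node 38: 2 child(ren)
  node 9: 1 child(ren)
  node 33: 1 child(ren)
  node 30: 1 child(ren)
  node 20: 2 child(ren)
  node 12: 1 child(ren)
  node 14: 1 child(ren)
  node 17: 0 child(ren)
  node 29: 0 child(ren)
  node 47: 1 child(ren)
  node 40: 0 child(ren)
Matching nodes: [38, 9, 33, 30, 20, 12, 14, 47]
Count of internal (non-leaf) nodes: 8


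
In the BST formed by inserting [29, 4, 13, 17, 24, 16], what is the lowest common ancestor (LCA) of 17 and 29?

Tree insertion order: [29, 4, 13, 17, 24, 16]
Tree (level-order array): [29, 4, None, None, 13, None, 17, 16, 24]
In a BST, the LCA of p=17, q=29 is the first node v on the
root-to-leaf path with p <= v <= q (go left if both < v, right if both > v).
Walk from root:
  at 29: 17 <= 29 <= 29, this is the LCA
LCA = 29


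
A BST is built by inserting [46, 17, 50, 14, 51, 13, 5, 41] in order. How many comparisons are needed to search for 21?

Search path for 21: 46 -> 17 -> 41
Found: False
Comparisons: 3


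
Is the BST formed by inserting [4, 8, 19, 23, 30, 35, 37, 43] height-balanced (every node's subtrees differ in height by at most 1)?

Tree (level-order array): [4, None, 8, None, 19, None, 23, None, 30, None, 35, None, 37, None, 43]
Definition: a tree is height-balanced if, at every node, |h(left) - h(right)| <= 1 (empty subtree has height -1).
Bottom-up per-node check:
  node 43: h_left=-1, h_right=-1, diff=0 [OK], height=0
  node 37: h_left=-1, h_right=0, diff=1 [OK], height=1
  node 35: h_left=-1, h_right=1, diff=2 [FAIL (|-1-1|=2 > 1)], height=2
  node 30: h_left=-1, h_right=2, diff=3 [FAIL (|-1-2|=3 > 1)], height=3
  node 23: h_left=-1, h_right=3, diff=4 [FAIL (|-1-3|=4 > 1)], height=4
  node 19: h_left=-1, h_right=4, diff=5 [FAIL (|-1-4|=5 > 1)], height=5
  node 8: h_left=-1, h_right=5, diff=6 [FAIL (|-1-5|=6 > 1)], height=6
  node 4: h_left=-1, h_right=6, diff=7 [FAIL (|-1-6|=7 > 1)], height=7
Node 35 violates the condition: |-1 - 1| = 2 > 1.
Result: Not balanced


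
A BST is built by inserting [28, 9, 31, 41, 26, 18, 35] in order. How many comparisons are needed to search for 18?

Search path for 18: 28 -> 9 -> 26 -> 18
Found: True
Comparisons: 4


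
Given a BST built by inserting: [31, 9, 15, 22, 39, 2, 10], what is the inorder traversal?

Tree insertion order: [31, 9, 15, 22, 39, 2, 10]
Tree (level-order array): [31, 9, 39, 2, 15, None, None, None, None, 10, 22]
Inorder traversal: [2, 9, 10, 15, 22, 31, 39]


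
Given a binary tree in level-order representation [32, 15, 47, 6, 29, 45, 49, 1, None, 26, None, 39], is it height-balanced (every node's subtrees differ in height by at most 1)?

Tree (level-order array): [32, 15, 47, 6, 29, 45, 49, 1, None, 26, None, 39]
Definition: a tree is height-balanced if, at every node, |h(left) - h(right)| <= 1 (empty subtree has height -1).
Bottom-up per-node check:
  node 1: h_left=-1, h_right=-1, diff=0 [OK], height=0
  node 6: h_left=0, h_right=-1, diff=1 [OK], height=1
  node 26: h_left=-1, h_right=-1, diff=0 [OK], height=0
  node 29: h_left=0, h_right=-1, diff=1 [OK], height=1
  node 15: h_left=1, h_right=1, diff=0 [OK], height=2
  node 39: h_left=-1, h_right=-1, diff=0 [OK], height=0
  node 45: h_left=0, h_right=-1, diff=1 [OK], height=1
  node 49: h_left=-1, h_right=-1, diff=0 [OK], height=0
  node 47: h_left=1, h_right=0, diff=1 [OK], height=2
  node 32: h_left=2, h_right=2, diff=0 [OK], height=3
All nodes satisfy the balance condition.
Result: Balanced


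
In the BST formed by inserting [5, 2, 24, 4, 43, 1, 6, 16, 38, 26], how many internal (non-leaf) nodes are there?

Tree built from: [5, 2, 24, 4, 43, 1, 6, 16, 38, 26]
Tree (level-order array): [5, 2, 24, 1, 4, 6, 43, None, None, None, None, None, 16, 38, None, None, None, 26]
Rule: An internal node has at least one child.
Per-node child counts:
  node 5: 2 child(ren)
  node 2: 2 child(ren)
  node 1: 0 child(ren)
  node 4: 0 child(ren)
  node 24: 2 child(ren)
  node 6: 1 child(ren)
  node 16: 0 child(ren)
  node 43: 1 child(ren)
  node 38: 1 child(ren)
  node 26: 0 child(ren)
Matching nodes: [5, 2, 24, 6, 43, 38]
Count of internal (non-leaf) nodes: 6


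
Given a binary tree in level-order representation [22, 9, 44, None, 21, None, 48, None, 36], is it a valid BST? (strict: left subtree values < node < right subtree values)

Level-order array: [22, 9, 44, None, 21, None, 48, None, 36]
Validate using subtree bounds (lo, hi): at each node, require lo < value < hi,
then recurse left with hi=value and right with lo=value.
Preorder trace (stopping at first violation):
  at node 22 with bounds (-inf, +inf): OK
  at node 9 with bounds (-inf, 22): OK
  at node 21 with bounds (9, 22): OK
  at node 36 with bounds (21, 22): VIOLATION
Node 36 violates its bound: not (21 < 36 < 22).
Result: Not a valid BST


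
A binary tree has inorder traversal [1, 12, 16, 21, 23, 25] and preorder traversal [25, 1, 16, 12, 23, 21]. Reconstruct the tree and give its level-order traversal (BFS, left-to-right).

Inorder:  [1, 12, 16, 21, 23, 25]
Preorder: [25, 1, 16, 12, 23, 21]
Algorithm: preorder visits root first, so consume preorder in order;
for each root, split the current inorder slice at that value into
left-subtree inorder and right-subtree inorder, then recurse.
Recursive splits:
  root=25; inorder splits into left=[1, 12, 16, 21, 23], right=[]
  root=1; inorder splits into left=[], right=[12, 16, 21, 23]
  root=16; inorder splits into left=[12], right=[21, 23]
  root=12; inorder splits into left=[], right=[]
  root=23; inorder splits into left=[21], right=[]
  root=21; inorder splits into left=[], right=[]
Reconstructed level-order: [25, 1, 16, 12, 23, 21]


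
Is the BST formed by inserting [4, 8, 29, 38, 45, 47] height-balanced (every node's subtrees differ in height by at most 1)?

Tree (level-order array): [4, None, 8, None, 29, None, 38, None, 45, None, 47]
Definition: a tree is height-balanced if, at every node, |h(left) - h(right)| <= 1 (empty subtree has height -1).
Bottom-up per-node check:
  node 47: h_left=-1, h_right=-1, diff=0 [OK], height=0
  node 45: h_left=-1, h_right=0, diff=1 [OK], height=1
  node 38: h_left=-1, h_right=1, diff=2 [FAIL (|-1-1|=2 > 1)], height=2
  node 29: h_left=-1, h_right=2, diff=3 [FAIL (|-1-2|=3 > 1)], height=3
  node 8: h_left=-1, h_right=3, diff=4 [FAIL (|-1-3|=4 > 1)], height=4
  node 4: h_left=-1, h_right=4, diff=5 [FAIL (|-1-4|=5 > 1)], height=5
Node 38 violates the condition: |-1 - 1| = 2 > 1.
Result: Not balanced


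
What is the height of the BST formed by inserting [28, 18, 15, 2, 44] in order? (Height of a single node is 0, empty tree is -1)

Insertion order: [28, 18, 15, 2, 44]
Tree (level-order array): [28, 18, 44, 15, None, None, None, 2]
Compute height bottom-up (empty subtree = -1):
  height(2) = 1 + max(-1, -1) = 0
  height(15) = 1 + max(0, -1) = 1
  height(18) = 1 + max(1, -1) = 2
  height(44) = 1 + max(-1, -1) = 0
  height(28) = 1 + max(2, 0) = 3
Height = 3


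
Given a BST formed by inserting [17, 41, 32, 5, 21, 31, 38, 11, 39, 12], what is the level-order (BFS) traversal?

Tree insertion order: [17, 41, 32, 5, 21, 31, 38, 11, 39, 12]
Tree (level-order array): [17, 5, 41, None, 11, 32, None, None, 12, 21, 38, None, None, None, 31, None, 39]
BFS from the root, enqueuing left then right child of each popped node:
  queue [17] -> pop 17, enqueue [5, 41], visited so far: [17]
  queue [5, 41] -> pop 5, enqueue [11], visited so far: [17, 5]
  queue [41, 11] -> pop 41, enqueue [32], visited so far: [17, 5, 41]
  queue [11, 32] -> pop 11, enqueue [12], visited so far: [17, 5, 41, 11]
  queue [32, 12] -> pop 32, enqueue [21, 38], visited so far: [17, 5, 41, 11, 32]
  queue [12, 21, 38] -> pop 12, enqueue [none], visited so far: [17, 5, 41, 11, 32, 12]
  queue [21, 38] -> pop 21, enqueue [31], visited so far: [17, 5, 41, 11, 32, 12, 21]
  queue [38, 31] -> pop 38, enqueue [39], visited so far: [17, 5, 41, 11, 32, 12, 21, 38]
  queue [31, 39] -> pop 31, enqueue [none], visited so far: [17, 5, 41, 11, 32, 12, 21, 38, 31]
  queue [39] -> pop 39, enqueue [none], visited so far: [17, 5, 41, 11, 32, 12, 21, 38, 31, 39]
Result: [17, 5, 41, 11, 32, 12, 21, 38, 31, 39]


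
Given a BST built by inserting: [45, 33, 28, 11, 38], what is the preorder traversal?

Tree insertion order: [45, 33, 28, 11, 38]
Tree (level-order array): [45, 33, None, 28, 38, 11]
Preorder traversal: [45, 33, 28, 11, 38]


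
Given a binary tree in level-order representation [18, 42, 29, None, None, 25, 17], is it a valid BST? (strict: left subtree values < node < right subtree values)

Level-order array: [18, 42, 29, None, None, 25, 17]
Validate using subtree bounds (lo, hi): at each node, require lo < value < hi,
then recurse left with hi=value and right with lo=value.
Preorder trace (stopping at first violation):
  at node 18 with bounds (-inf, +inf): OK
  at node 42 with bounds (-inf, 18): VIOLATION
Node 42 violates its bound: not (-inf < 42 < 18).
Result: Not a valid BST


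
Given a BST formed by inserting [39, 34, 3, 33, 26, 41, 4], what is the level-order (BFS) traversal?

Tree insertion order: [39, 34, 3, 33, 26, 41, 4]
Tree (level-order array): [39, 34, 41, 3, None, None, None, None, 33, 26, None, 4]
BFS from the root, enqueuing left then right child of each popped node:
  queue [39] -> pop 39, enqueue [34, 41], visited so far: [39]
  queue [34, 41] -> pop 34, enqueue [3], visited so far: [39, 34]
  queue [41, 3] -> pop 41, enqueue [none], visited so far: [39, 34, 41]
  queue [3] -> pop 3, enqueue [33], visited so far: [39, 34, 41, 3]
  queue [33] -> pop 33, enqueue [26], visited so far: [39, 34, 41, 3, 33]
  queue [26] -> pop 26, enqueue [4], visited so far: [39, 34, 41, 3, 33, 26]
  queue [4] -> pop 4, enqueue [none], visited so far: [39, 34, 41, 3, 33, 26, 4]
Result: [39, 34, 41, 3, 33, 26, 4]


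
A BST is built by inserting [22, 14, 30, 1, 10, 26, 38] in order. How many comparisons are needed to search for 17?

Search path for 17: 22 -> 14
Found: False
Comparisons: 2


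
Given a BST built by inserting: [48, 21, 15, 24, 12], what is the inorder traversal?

Tree insertion order: [48, 21, 15, 24, 12]
Tree (level-order array): [48, 21, None, 15, 24, 12]
Inorder traversal: [12, 15, 21, 24, 48]


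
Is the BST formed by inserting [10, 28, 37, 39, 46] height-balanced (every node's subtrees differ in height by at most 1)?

Tree (level-order array): [10, None, 28, None, 37, None, 39, None, 46]
Definition: a tree is height-balanced if, at every node, |h(left) - h(right)| <= 1 (empty subtree has height -1).
Bottom-up per-node check:
  node 46: h_left=-1, h_right=-1, diff=0 [OK], height=0
  node 39: h_left=-1, h_right=0, diff=1 [OK], height=1
  node 37: h_left=-1, h_right=1, diff=2 [FAIL (|-1-1|=2 > 1)], height=2
  node 28: h_left=-1, h_right=2, diff=3 [FAIL (|-1-2|=3 > 1)], height=3
  node 10: h_left=-1, h_right=3, diff=4 [FAIL (|-1-3|=4 > 1)], height=4
Node 37 violates the condition: |-1 - 1| = 2 > 1.
Result: Not balanced


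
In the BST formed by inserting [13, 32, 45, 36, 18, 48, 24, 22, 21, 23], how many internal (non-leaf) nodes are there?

Tree built from: [13, 32, 45, 36, 18, 48, 24, 22, 21, 23]
Tree (level-order array): [13, None, 32, 18, 45, None, 24, 36, 48, 22, None, None, None, None, None, 21, 23]
Rule: An internal node has at least one child.
Per-node child counts:
  node 13: 1 child(ren)
  node 32: 2 child(ren)
  node 18: 1 child(ren)
  node 24: 1 child(ren)
  node 22: 2 child(ren)
  node 21: 0 child(ren)
  node 23: 0 child(ren)
  node 45: 2 child(ren)
  node 36: 0 child(ren)
  node 48: 0 child(ren)
Matching nodes: [13, 32, 18, 24, 22, 45]
Count of internal (non-leaf) nodes: 6


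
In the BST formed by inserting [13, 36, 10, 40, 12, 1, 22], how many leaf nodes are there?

Tree built from: [13, 36, 10, 40, 12, 1, 22]
Tree (level-order array): [13, 10, 36, 1, 12, 22, 40]
Rule: A leaf has 0 children.
Per-node child counts:
  node 13: 2 child(ren)
  node 10: 2 child(ren)
  node 1: 0 child(ren)
  node 12: 0 child(ren)
  node 36: 2 child(ren)
  node 22: 0 child(ren)
  node 40: 0 child(ren)
Matching nodes: [1, 12, 22, 40]
Count of leaf nodes: 4


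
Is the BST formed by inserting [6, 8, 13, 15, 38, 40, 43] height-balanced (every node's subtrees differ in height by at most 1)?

Tree (level-order array): [6, None, 8, None, 13, None, 15, None, 38, None, 40, None, 43]
Definition: a tree is height-balanced if, at every node, |h(left) - h(right)| <= 1 (empty subtree has height -1).
Bottom-up per-node check:
  node 43: h_left=-1, h_right=-1, diff=0 [OK], height=0
  node 40: h_left=-1, h_right=0, diff=1 [OK], height=1
  node 38: h_left=-1, h_right=1, diff=2 [FAIL (|-1-1|=2 > 1)], height=2
  node 15: h_left=-1, h_right=2, diff=3 [FAIL (|-1-2|=3 > 1)], height=3
  node 13: h_left=-1, h_right=3, diff=4 [FAIL (|-1-3|=4 > 1)], height=4
  node 8: h_left=-1, h_right=4, diff=5 [FAIL (|-1-4|=5 > 1)], height=5
  node 6: h_left=-1, h_right=5, diff=6 [FAIL (|-1-5|=6 > 1)], height=6
Node 38 violates the condition: |-1 - 1| = 2 > 1.
Result: Not balanced


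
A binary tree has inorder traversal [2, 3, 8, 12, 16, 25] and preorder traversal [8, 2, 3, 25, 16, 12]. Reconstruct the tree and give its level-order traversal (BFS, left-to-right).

Inorder:  [2, 3, 8, 12, 16, 25]
Preorder: [8, 2, 3, 25, 16, 12]
Algorithm: preorder visits root first, so consume preorder in order;
for each root, split the current inorder slice at that value into
left-subtree inorder and right-subtree inorder, then recurse.
Recursive splits:
  root=8; inorder splits into left=[2, 3], right=[12, 16, 25]
  root=2; inorder splits into left=[], right=[3]
  root=3; inorder splits into left=[], right=[]
  root=25; inorder splits into left=[12, 16], right=[]
  root=16; inorder splits into left=[12], right=[]
  root=12; inorder splits into left=[], right=[]
Reconstructed level-order: [8, 2, 25, 3, 16, 12]


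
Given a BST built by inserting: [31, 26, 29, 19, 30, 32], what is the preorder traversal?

Tree insertion order: [31, 26, 29, 19, 30, 32]
Tree (level-order array): [31, 26, 32, 19, 29, None, None, None, None, None, 30]
Preorder traversal: [31, 26, 19, 29, 30, 32]


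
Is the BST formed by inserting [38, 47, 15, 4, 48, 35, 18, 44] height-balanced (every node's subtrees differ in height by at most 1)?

Tree (level-order array): [38, 15, 47, 4, 35, 44, 48, None, None, 18]
Definition: a tree is height-balanced if, at every node, |h(left) - h(right)| <= 1 (empty subtree has height -1).
Bottom-up per-node check:
  node 4: h_left=-1, h_right=-1, diff=0 [OK], height=0
  node 18: h_left=-1, h_right=-1, diff=0 [OK], height=0
  node 35: h_left=0, h_right=-1, diff=1 [OK], height=1
  node 15: h_left=0, h_right=1, diff=1 [OK], height=2
  node 44: h_left=-1, h_right=-1, diff=0 [OK], height=0
  node 48: h_left=-1, h_right=-1, diff=0 [OK], height=0
  node 47: h_left=0, h_right=0, diff=0 [OK], height=1
  node 38: h_left=2, h_right=1, diff=1 [OK], height=3
All nodes satisfy the balance condition.
Result: Balanced


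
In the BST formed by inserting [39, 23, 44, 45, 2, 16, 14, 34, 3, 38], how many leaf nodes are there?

Tree built from: [39, 23, 44, 45, 2, 16, 14, 34, 3, 38]
Tree (level-order array): [39, 23, 44, 2, 34, None, 45, None, 16, None, 38, None, None, 14, None, None, None, 3]
Rule: A leaf has 0 children.
Per-node child counts:
  node 39: 2 child(ren)
  node 23: 2 child(ren)
  node 2: 1 child(ren)
  node 16: 1 child(ren)
  node 14: 1 child(ren)
  node 3: 0 child(ren)
  node 34: 1 child(ren)
  node 38: 0 child(ren)
  node 44: 1 child(ren)
  node 45: 0 child(ren)
Matching nodes: [3, 38, 45]
Count of leaf nodes: 3


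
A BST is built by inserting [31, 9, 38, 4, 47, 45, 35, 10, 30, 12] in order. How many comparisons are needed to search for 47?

Search path for 47: 31 -> 38 -> 47
Found: True
Comparisons: 3


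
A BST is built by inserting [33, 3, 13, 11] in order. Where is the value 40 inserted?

Starting tree (level order): [33, 3, None, None, 13, 11]
Insertion path: 33
Result: insert 40 as right child of 33
Final tree (level order): [33, 3, 40, None, 13, None, None, 11]


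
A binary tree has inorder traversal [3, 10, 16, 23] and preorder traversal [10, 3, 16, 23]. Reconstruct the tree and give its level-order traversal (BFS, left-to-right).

Inorder:  [3, 10, 16, 23]
Preorder: [10, 3, 16, 23]
Algorithm: preorder visits root first, so consume preorder in order;
for each root, split the current inorder slice at that value into
left-subtree inorder and right-subtree inorder, then recurse.
Recursive splits:
  root=10; inorder splits into left=[3], right=[16, 23]
  root=3; inorder splits into left=[], right=[]
  root=16; inorder splits into left=[], right=[23]
  root=23; inorder splits into left=[], right=[]
Reconstructed level-order: [10, 3, 16, 23]


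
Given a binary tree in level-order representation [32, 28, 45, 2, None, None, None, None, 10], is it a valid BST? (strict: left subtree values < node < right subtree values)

Level-order array: [32, 28, 45, 2, None, None, None, None, 10]
Validate using subtree bounds (lo, hi): at each node, require lo < value < hi,
then recurse left with hi=value and right with lo=value.
Preorder trace (stopping at first violation):
  at node 32 with bounds (-inf, +inf): OK
  at node 28 with bounds (-inf, 32): OK
  at node 2 with bounds (-inf, 28): OK
  at node 10 with bounds (2, 28): OK
  at node 45 with bounds (32, +inf): OK
No violation found at any node.
Result: Valid BST
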